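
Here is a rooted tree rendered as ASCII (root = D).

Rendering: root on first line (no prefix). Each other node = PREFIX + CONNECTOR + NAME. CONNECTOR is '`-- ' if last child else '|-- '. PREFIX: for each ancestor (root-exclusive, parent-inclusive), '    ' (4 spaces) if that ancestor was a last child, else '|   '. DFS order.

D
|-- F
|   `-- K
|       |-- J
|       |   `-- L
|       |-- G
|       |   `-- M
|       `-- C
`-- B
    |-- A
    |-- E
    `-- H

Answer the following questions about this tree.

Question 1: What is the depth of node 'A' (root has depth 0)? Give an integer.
Answer: 2

Derivation:
Path from root to A: D -> B -> A
Depth = number of edges = 2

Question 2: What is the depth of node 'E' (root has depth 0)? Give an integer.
Path from root to E: D -> B -> E
Depth = number of edges = 2

Answer: 2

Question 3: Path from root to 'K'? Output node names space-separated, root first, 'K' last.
Answer: D F K

Derivation:
Walk down from root: D -> F -> K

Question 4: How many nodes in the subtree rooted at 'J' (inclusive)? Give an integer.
Subtree rooted at J contains: J, L
Count = 2

Answer: 2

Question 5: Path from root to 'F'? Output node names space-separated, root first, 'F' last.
Walk down from root: D -> F

Answer: D F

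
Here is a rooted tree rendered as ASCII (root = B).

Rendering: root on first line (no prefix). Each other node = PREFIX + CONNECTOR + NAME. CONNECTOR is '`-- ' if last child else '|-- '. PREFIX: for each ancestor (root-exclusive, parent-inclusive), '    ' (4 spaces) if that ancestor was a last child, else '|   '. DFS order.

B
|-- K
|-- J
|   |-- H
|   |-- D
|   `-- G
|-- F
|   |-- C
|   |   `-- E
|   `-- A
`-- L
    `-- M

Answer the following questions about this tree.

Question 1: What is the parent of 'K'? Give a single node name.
Scan adjacency: K appears as child of B

Answer: B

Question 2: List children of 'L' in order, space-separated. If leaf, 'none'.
Answer: M

Derivation:
Node L's children (from adjacency): M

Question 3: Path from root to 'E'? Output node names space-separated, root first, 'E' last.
Walk down from root: B -> F -> C -> E

Answer: B F C E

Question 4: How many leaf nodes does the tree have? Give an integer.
Answer: 7

Derivation:
Leaves (nodes with no children): A, D, E, G, H, K, M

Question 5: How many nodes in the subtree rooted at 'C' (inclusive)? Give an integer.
Answer: 2

Derivation:
Subtree rooted at C contains: C, E
Count = 2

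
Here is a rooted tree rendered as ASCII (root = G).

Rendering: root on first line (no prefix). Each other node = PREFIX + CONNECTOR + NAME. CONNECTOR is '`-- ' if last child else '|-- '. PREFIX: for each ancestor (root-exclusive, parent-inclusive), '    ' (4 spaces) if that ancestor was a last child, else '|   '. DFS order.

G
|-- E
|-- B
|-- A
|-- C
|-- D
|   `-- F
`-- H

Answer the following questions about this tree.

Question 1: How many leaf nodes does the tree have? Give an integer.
Answer: 6

Derivation:
Leaves (nodes with no children): A, B, C, E, F, H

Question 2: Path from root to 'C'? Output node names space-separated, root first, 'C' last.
Answer: G C

Derivation:
Walk down from root: G -> C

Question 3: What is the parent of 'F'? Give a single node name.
Scan adjacency: F appears as child of D

Answer: D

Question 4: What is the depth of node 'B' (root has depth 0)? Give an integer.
Answer: 1

Derivation:
Path from root to B: G -> B
Depth = number of edges = 1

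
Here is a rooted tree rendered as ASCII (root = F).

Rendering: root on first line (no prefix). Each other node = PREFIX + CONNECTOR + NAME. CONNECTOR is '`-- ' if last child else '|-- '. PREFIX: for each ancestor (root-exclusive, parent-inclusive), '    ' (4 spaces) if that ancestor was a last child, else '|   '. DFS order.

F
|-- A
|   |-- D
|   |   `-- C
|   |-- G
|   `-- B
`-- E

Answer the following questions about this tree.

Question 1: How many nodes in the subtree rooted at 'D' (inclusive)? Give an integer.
Subtree rooted at D contains: C, D
Count = 2

Answer: 2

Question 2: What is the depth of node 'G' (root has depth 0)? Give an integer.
Answer: 2

Derivation:
Path from root to G: F -> A -> G
Depth = number of edges = 2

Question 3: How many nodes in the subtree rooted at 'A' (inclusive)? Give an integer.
Answer: 5

Derivation:
Subtree rooted at A contains: A, B, C, D, G
Count = 5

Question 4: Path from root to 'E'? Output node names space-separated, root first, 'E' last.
Walk down from root: F -> E

Answer: F E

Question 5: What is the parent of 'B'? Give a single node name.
Answer: A

Derivation:
Scan adjacency: B appears as child of A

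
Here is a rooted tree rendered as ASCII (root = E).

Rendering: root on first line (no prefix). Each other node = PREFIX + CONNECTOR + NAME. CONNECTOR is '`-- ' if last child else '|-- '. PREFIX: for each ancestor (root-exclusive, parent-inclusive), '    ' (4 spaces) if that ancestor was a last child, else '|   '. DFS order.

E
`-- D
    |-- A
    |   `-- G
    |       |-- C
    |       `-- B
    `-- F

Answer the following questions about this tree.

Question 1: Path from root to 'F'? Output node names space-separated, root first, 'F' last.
Walk down from root: E -> D -> F

Answer: E D F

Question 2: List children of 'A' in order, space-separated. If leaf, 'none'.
Answer: G

Derivation:
Node A's children (from adjacency): G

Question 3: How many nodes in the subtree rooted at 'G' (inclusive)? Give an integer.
Answer: 3

Derivation:
Subtree rooted at G contains: B, C, G
Count = 3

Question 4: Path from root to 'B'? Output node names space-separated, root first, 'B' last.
Answer: E D A G B

Derivation:
Walk down from root: E -> D -> A -> G -> B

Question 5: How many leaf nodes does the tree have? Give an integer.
Leaves (nodes with no children): B, C, F

Answer: 3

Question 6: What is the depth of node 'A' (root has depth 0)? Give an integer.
Path from root to A: E -> D -> A
Depth = number of edges = 2

Answer: 2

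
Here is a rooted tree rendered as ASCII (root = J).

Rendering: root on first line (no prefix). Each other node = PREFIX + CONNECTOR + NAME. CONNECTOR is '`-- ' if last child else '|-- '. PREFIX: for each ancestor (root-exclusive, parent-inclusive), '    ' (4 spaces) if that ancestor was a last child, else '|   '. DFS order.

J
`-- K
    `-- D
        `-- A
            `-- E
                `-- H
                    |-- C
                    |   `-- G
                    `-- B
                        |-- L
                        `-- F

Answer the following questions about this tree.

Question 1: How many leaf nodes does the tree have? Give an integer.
Leaves (nodes with no children): F, G, L

Answer: 3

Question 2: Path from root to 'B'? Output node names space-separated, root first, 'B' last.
Walk down from root: J -> K -> D -> A -> E -> H -> B

Answer: J K D A E H B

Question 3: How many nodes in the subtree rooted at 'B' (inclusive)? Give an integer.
Answer: 3

Derivation:
Subtree rooted at B contains: B, F, L
Count = 3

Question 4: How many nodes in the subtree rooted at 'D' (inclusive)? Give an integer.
Subtree rooted at D contains: A, B, C, D, E, F, G, H, L
Count = 9

Answer: 9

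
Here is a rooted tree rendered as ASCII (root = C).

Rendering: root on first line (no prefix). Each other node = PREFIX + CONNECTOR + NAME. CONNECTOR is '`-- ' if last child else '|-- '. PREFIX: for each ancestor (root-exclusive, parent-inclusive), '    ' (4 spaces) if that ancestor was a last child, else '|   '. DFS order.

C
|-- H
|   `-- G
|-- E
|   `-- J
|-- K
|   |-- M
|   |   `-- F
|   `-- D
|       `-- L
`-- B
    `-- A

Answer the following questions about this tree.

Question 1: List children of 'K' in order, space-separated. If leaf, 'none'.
Node K's children (from adjacency): M, D

Answer: M D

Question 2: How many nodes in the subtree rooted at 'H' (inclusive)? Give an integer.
Answer: 2

Derivation:
Subtree rooted at H contains: G, H
Count = 2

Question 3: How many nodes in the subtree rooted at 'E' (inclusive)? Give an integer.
Answer: 2

Derivation:
Subtree rooted at E contains: E, J
Count = 2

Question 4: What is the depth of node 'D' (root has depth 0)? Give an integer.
Answer: 2

Derivation:
Path from root to D: C -> K -> D
Depth = number of edges = 2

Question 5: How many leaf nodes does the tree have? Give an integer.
Leaves (nodes with no children): A, F, G, J, L

Answer: 5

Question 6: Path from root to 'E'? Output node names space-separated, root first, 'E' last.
Walk down from root: C -> E

Answer: C E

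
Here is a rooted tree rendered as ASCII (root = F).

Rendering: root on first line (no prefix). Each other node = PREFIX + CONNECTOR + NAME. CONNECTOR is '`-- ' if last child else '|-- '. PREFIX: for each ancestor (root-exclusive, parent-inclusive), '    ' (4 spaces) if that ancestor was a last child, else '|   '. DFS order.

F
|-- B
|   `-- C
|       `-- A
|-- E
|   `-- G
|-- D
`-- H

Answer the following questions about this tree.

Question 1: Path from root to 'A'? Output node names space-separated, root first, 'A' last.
Answer: F B C A

Derivation:
Walk down from root: F -> B -> C -> A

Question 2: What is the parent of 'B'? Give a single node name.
Scan adjacency: B appears as child of F

Answer: F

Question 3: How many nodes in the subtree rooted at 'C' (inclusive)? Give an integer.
Answer: 2

Derivation:
Subtree rooted at C contains: A, C
Count = 2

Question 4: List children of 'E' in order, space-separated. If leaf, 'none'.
Answer: G

Derivation:
Node E's children (from adjacency): G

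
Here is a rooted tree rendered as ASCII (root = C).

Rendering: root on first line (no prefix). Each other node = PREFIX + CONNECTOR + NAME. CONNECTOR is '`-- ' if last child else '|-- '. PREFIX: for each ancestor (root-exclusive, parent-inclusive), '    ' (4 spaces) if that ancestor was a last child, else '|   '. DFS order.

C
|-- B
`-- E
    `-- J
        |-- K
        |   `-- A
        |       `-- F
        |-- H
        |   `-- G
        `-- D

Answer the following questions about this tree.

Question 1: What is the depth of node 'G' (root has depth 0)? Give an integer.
Path from root to G: C -> E -> J -> H -> G
Depth = number of edges = 4

Answer: 4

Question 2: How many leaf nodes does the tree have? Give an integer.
Answer: 4

Derivation:
Leaves (nodes with no children): B, D, F, G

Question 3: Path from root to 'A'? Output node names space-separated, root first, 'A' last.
Walk down from root: C -> E -> J -> K -> A

Answer: C E J K A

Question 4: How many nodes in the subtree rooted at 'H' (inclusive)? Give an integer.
Answer: 2

Derivation:
Subtree rooted at H contains: G, H
Count = 2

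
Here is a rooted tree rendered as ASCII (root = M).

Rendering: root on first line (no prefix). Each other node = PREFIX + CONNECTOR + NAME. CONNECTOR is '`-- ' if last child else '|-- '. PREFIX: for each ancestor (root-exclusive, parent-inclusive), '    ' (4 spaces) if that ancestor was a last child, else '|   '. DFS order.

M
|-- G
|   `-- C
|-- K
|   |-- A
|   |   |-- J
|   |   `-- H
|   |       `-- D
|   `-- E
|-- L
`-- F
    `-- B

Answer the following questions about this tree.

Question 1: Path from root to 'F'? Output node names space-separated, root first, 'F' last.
Answer: M F

Derivation:
Walk down from root: M -> F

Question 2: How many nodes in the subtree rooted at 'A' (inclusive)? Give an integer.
Subtree rooted at A contains: A, D, H, J
Count = 4

Answer: 4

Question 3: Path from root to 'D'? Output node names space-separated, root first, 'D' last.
Walk down from root: M -> K -> A -> H -> D

Answer: M K A H D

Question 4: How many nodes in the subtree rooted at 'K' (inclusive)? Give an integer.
Subtree rooted at K contains: A, D, E, H, J, K
Count = 6

Answer: 6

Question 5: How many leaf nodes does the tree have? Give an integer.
Leaves (nodes with no children): B, C, D, E, J, L

Answer: 6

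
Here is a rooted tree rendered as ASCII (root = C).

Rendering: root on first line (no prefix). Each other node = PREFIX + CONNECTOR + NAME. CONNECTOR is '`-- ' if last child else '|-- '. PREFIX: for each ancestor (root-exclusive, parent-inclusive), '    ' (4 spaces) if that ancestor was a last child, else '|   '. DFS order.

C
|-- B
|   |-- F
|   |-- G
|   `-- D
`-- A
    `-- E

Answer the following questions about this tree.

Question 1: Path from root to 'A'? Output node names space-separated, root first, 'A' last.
Answer: C A

Derivation:
Walk down from root: C -> A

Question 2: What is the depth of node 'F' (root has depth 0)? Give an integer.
Path from root to F: C -> B -> F
Depth = number of edges = 2

Answer: 2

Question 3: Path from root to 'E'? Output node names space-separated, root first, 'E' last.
Answer: C A E

Derivation:
Walk down from root: C -> A -> E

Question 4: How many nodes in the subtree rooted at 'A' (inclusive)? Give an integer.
Answer: 2

Derivation:
Subtree rooted at A contains: A, E
Count = 2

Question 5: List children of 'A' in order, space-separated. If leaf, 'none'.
Answer: E

Derivation:
Node A's children (from adjacency): E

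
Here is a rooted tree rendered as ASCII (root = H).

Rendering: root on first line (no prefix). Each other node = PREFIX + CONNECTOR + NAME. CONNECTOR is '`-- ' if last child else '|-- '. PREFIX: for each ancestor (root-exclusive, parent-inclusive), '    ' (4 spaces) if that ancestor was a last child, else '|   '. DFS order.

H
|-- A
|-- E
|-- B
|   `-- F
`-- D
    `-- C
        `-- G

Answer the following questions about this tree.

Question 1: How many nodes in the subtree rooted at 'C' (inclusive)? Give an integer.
Subtree rooted at C contains: C, G
Count = 2

Answer: 2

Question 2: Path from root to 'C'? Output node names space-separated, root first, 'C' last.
Walk down from root: H -> D -> C

Answer: H D C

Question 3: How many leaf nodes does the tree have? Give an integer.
Answer: 4

Derivation:
Leaves (nodes with no children): A, E, F, G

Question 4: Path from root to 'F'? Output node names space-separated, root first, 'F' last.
Walk down from root: H -> B -> F

Answer: H B F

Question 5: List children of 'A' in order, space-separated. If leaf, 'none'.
Answer: none

Derivation:
Node A's children (from adjacency): (leaf)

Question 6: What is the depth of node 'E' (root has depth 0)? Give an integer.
Path from root to E: H -> E
Depth = number of edges = 1

Answer: 1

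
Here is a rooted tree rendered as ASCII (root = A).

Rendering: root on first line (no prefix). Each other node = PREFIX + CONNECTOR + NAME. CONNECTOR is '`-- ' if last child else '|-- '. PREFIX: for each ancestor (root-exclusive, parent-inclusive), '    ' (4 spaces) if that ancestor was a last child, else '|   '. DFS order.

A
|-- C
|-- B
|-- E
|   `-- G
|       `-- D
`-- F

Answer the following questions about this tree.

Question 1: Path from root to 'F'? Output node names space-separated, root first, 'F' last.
Answer: A F

Derivation:
Walk down from root: A -> F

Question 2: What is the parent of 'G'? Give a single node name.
Answer: E

Derivation:
Scan adjacency: G appears as child of E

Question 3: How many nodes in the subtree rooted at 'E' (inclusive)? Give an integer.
Answer: 3

Derivation:
Subtree rooted at E contains: D, E, G
Count = 3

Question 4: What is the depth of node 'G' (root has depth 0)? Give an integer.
Path from root to G: A -> E -> G
Depth = number of edges = 2

Answer: 2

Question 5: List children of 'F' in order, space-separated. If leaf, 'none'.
Node F's children (from adjacency): (leaf)

Answer: none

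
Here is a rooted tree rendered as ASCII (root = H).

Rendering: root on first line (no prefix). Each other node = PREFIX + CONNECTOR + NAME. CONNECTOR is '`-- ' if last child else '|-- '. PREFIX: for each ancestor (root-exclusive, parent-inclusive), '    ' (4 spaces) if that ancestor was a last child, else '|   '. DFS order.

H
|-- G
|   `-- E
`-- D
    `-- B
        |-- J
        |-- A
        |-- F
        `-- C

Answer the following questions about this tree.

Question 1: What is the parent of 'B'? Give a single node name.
Scan adjacency: B appears as child of D

Answer: D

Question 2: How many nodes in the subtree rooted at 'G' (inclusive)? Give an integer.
Answer: 2

Derivation:
Subtree rooted at G contains: E, G
Count = 2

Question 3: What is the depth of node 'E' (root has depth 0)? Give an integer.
Answer: 2

Derivation:
Path from root to E: H -> G -> E
Depth = number of edges = 2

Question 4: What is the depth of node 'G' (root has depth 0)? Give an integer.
Answer: 1

Derivation:
Path from root to G: H -> G
Depth = number of edges = 1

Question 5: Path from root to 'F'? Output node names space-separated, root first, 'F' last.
Walk down from root: H -> D -> B -> F

Answer: H D B F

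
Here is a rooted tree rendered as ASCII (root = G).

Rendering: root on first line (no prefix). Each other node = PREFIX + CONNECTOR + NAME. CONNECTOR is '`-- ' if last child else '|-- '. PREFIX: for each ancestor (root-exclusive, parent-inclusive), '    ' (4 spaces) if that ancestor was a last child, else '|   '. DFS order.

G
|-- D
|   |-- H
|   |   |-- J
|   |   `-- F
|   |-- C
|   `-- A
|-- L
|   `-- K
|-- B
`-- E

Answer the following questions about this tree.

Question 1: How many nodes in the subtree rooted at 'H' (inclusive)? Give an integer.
Answer: 3

Derivation:
Subtree rooted at H contains: F, H, J
Count = 3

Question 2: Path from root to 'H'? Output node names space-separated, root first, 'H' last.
Answer: G D H

Derivation:
Walk down from root: G -> D -> H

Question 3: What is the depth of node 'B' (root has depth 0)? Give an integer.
Answer: 1

Derivation:
Path from root to B: G -> B
Depth = number of edges = 1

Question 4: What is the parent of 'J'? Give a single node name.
Answer: H

Derivation:
Scan adjacency: J appears as child of H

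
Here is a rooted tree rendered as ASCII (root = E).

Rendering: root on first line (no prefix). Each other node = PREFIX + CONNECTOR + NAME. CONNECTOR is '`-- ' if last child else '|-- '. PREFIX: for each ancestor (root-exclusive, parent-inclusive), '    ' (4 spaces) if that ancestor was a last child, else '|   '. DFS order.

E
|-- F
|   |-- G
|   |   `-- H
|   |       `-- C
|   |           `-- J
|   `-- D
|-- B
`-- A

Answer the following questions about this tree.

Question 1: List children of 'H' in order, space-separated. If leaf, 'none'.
Node H's children (from adjacency): C

Answer: C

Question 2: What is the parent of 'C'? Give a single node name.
Scan adjacency: C appears as child of H

Answer: H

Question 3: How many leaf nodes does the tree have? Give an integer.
Leaves (nodes with no children): A, B, D, J

Answer: 4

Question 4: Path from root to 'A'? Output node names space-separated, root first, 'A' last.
Walk down from root: E -> A

Answer: E A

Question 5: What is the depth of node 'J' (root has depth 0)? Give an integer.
Answer: 5

Derivation:
Path from root to J: E -> F -> G -> H -> C -> J
Depth = number of edges = 5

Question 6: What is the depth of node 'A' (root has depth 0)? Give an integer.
Answer: 1

Derivation:
Path from root to A: E -> A
Depth = number of edges = 1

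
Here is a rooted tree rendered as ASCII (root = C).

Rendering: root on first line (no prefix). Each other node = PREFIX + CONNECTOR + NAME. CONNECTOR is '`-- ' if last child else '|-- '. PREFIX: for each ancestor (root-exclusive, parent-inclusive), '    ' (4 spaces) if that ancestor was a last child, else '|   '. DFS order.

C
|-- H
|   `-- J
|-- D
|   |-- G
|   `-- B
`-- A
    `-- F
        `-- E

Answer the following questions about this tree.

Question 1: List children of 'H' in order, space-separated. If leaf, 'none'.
Node H's children (from adjacency): J

Answer: J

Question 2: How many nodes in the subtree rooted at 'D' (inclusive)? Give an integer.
Answer: 3

Derivation:
Subtree rooted at D contains: B, D, G
Count = 3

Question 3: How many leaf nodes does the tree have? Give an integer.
Leaves (nodes with no children): B, E, G, J

Answer: 4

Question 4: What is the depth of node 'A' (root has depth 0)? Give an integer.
Path from root to A: C -> A
Depth = number of edges = 1

Answer: 1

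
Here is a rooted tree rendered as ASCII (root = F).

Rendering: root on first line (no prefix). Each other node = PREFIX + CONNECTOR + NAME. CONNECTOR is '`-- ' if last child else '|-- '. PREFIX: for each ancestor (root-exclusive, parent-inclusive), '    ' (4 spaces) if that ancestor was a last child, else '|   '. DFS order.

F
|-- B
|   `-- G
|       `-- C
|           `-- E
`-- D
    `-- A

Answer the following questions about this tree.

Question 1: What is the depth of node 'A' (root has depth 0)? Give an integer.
Answer: 2

Derivation:
Path from root to A: F -> D -> A
Depth = number of edges = 2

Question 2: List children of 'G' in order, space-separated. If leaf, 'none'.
Node G's children (from adjacency): C

Answer: C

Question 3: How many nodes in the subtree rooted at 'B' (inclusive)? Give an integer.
Answer: 4

Derivation:
Subtree rooted at B contains: B, C, E, G
Count = 4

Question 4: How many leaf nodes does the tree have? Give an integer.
Leaves (nodes with no children): A, E

Answer: 2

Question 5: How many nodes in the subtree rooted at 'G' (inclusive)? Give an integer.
Subtree rooted at G contains: C, E, G
Count = 3

Answer: 3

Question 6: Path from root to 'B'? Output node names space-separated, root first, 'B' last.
Walk down from root: F -> B

Answer: F B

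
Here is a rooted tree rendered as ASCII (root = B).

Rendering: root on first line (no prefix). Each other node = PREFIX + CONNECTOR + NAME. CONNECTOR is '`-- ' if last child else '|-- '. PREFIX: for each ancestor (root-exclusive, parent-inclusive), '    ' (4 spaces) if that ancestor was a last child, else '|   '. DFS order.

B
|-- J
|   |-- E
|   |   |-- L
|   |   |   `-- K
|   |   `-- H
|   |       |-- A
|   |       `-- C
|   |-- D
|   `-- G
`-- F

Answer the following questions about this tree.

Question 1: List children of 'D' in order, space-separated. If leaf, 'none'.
Answer: none

Derivation:
Node D's children (from adjacency): (leaf)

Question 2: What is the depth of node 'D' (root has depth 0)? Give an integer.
Answer: 2

Derivation:
Path from root to D: B -> J -> D
Depth = number of edges = 2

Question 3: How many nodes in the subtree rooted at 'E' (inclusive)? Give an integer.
Answer: 6

Derivation:
Subtree rooted at E contains: A, C, E, H, K, L
Count = 6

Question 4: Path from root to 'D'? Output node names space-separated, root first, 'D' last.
Walk down from root: B -> J -> D

Answer: B J D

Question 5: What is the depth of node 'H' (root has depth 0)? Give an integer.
Answer: 3

Derivation:
Path from root to H: B -> J -> E -> H
Depth = number of edges = 3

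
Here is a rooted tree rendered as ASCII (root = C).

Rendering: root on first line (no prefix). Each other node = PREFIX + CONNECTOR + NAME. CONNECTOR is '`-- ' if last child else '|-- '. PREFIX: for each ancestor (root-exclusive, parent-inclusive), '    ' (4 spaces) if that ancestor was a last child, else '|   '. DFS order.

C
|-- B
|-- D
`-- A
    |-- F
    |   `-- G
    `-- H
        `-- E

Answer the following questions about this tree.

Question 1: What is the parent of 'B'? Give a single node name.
Scan adjacency: B appears as child of C

Answer: C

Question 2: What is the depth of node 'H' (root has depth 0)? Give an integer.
Answer: 2

Derivation:
Path from root to H: C -> A -> H
Depth = number of edges = 2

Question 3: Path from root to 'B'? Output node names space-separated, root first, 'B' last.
Walk down from root: C -> B

Answer: C B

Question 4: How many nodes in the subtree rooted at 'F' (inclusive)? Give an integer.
Answer: 2

Derivation:
Subtree rooted at F contains: F, G
Count = 2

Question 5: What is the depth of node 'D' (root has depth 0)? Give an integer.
Answer: 1

Derivation:
Path from root to D: C -> D
Depth = number of edges = 1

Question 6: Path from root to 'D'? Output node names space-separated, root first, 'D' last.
Walk down from root: C -> D

Answer: C D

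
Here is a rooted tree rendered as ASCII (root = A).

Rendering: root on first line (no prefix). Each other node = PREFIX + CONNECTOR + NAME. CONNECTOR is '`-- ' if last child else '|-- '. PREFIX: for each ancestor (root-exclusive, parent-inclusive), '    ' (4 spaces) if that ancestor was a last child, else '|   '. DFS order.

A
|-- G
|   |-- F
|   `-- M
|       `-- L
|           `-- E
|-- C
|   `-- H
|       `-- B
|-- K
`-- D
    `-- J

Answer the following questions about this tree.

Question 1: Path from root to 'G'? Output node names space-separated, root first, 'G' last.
Answer: A G

Derivation:
Walk down from root: A -> G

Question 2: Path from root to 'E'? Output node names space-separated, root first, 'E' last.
Walk down from root: A -> G -> M -> L -> E

Answer: A G M L E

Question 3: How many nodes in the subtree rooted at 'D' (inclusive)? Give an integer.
Answer: 2

Derivation:
Subtree rooted at D contains: D, J
Count = 2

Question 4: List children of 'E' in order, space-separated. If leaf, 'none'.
Node E's children (from adjacency): (leaf)

Answer: none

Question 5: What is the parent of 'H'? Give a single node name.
Scan adjacency: H appears as child of C

Answer: C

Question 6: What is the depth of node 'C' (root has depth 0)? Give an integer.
Answer: 1

Derivation:
Path from root to C: A -> C
Depth = number of edges = 1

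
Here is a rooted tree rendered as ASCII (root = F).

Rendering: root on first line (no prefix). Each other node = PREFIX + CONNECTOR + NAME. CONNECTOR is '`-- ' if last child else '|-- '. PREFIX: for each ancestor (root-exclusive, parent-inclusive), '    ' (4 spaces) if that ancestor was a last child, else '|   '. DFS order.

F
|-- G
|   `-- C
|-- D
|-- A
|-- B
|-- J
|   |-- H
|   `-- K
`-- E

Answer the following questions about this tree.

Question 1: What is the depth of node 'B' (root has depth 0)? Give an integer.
Path from root to B: F -> B
Depth = number of edges = 1

Answer: 1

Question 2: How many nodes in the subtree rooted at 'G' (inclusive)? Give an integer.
Subtree rooted at G contains: C, G
Count = 2

Answer: 2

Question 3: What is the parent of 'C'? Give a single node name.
Scan adjacency: C appears as child of G

Answer: G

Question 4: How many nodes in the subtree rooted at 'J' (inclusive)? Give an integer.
Answer: 3

Derivation:
Subtree rooted at J contains: H, J, K
Count = 3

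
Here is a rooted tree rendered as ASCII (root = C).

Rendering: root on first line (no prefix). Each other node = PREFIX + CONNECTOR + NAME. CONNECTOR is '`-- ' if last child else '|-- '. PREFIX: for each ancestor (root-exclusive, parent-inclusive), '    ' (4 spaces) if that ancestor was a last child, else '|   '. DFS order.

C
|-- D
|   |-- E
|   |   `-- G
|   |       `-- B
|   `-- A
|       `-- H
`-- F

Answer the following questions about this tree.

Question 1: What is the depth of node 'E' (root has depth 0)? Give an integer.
Answer: 2

Derivation:
Path from root to E: C -> D -> E
Depth = number of edges = 2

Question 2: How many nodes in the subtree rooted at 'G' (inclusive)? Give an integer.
Answer: 2

Derivation:
Subtree rooted at G contains: B, G
Count = 2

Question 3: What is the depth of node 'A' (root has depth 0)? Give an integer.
Answer: 2

Derivation:
Path from root to A: C -> D -> A
Depth = number of edges = 2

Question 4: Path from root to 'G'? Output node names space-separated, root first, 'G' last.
Answer: C D E G

Derivation:
Walk down from root: C -> D -> E -> G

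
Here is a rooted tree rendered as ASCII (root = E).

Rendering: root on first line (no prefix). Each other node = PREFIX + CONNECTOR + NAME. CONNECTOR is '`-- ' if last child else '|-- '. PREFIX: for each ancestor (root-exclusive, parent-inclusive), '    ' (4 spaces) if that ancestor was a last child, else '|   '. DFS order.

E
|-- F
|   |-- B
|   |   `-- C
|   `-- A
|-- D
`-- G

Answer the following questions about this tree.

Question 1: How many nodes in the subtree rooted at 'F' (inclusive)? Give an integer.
Answer: 4

Derivation:
Subtree rooted at F contains: A, B, C, F
Count = 4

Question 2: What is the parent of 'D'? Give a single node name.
Scan adjacency: D appears as child of E

Answer: E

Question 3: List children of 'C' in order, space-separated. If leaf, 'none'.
Answer: none

Derivation:
Node C's children (from adjacency): (leaf)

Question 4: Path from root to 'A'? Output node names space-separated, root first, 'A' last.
Answer: E F A

Derivation:
Walk down from root: E -> F -> A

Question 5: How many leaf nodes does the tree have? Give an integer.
Answer: 4

Derivation:
Leaves (nodes with no children): A, C, D, G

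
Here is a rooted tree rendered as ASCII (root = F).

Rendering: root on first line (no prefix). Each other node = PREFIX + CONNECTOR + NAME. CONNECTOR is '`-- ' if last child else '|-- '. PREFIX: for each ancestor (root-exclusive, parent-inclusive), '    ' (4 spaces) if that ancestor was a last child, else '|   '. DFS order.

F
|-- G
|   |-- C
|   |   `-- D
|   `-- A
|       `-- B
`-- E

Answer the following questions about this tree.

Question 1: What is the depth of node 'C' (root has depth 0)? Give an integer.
Path from root to C: F -> G -> C
Depth = number of edges = 2

Answer: 2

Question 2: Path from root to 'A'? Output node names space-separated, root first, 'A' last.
Answer: F G A

Derivation:
Walk down from root: F -> G -> A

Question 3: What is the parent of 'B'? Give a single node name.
Scan adjacency: B appears as child of A

Answer: A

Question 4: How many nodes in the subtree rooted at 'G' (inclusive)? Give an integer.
Answer: 5

Derivation:
Subtree rooted at G contains: A, B, C, D, G
Count = 5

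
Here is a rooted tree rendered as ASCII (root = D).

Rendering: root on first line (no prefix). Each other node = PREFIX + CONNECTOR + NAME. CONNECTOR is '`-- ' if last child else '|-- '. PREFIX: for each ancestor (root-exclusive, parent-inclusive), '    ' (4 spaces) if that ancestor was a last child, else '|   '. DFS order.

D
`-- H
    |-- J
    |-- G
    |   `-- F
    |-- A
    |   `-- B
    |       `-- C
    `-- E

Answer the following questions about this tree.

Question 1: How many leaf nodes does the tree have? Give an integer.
Leaves (nodes with no children): C, E, F, J

Answer: 4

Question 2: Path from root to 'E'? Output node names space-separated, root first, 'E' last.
Answer: D H E

Derivation:
Walk down from root: D -> H -> E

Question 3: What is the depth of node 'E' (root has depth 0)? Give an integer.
Path from root to E: D -> H -> E
Depth = number of edges = 2

Answer: 2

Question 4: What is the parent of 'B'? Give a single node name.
Scan adjacency: B appears as child of A

Answer: A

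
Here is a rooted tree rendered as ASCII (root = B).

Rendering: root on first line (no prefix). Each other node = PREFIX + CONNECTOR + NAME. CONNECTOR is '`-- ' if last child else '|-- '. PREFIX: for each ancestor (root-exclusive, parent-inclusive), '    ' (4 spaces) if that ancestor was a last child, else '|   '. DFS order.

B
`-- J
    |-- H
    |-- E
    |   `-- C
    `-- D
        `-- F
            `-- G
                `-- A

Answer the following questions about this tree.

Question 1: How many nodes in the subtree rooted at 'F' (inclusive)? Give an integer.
Answer: 3

Derivation:
Subtree rooted at F contains: A, F, G
Count = 3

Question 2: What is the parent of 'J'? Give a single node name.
Answer: B

Derivation:
Scan adjacency: J appears as child of B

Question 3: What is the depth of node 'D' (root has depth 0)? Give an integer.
Path from root to D: B -> J -> D
Depth = number of edges = 2

Answer: 2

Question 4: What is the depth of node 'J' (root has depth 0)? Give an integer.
Answer: 1

Derivation:
Path from root to J: B -> J
Depth = number of edges = 1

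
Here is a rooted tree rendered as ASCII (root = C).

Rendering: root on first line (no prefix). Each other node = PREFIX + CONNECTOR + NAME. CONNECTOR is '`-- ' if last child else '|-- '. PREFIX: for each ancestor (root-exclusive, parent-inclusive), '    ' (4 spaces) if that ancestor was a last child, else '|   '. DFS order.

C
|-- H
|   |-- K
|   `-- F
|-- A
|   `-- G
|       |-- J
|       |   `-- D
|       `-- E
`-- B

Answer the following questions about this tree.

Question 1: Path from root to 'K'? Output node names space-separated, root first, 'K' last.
Walk down from root: C -> H -> K

Answer: C H K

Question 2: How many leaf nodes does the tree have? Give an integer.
Answer: 5

Derivation:
Leaves (nodes with no children): B, D, E, F, K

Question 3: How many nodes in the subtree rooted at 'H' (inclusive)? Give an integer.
Subtree rooted at H contains: F, H, K
Count = 3

Answer: 3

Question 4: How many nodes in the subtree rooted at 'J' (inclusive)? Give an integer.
Subtree rooted at J contains: D, J
Count = 2

Answer: 2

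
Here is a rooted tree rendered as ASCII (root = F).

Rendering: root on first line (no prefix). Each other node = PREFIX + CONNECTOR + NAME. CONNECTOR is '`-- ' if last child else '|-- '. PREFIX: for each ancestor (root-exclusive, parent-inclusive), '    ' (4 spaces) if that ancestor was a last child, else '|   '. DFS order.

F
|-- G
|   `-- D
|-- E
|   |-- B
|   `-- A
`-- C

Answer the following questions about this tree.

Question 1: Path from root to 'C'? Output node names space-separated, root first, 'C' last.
Walk down from root: F -> C

Answer: F C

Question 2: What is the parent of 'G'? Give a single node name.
Scan adjacency: G appears as child of F

Answer: F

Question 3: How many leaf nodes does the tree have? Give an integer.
Answer: 4

Derivation:
Leaves (nodes with no children): A, B, C, D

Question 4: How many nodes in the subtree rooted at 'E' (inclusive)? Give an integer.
Subtree rooted at E contains: A, B, E
Count = 3

Answer: 3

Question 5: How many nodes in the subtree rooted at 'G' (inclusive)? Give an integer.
Answer: 2

Derivation:
Subtree rooted at G contains: D, G
Count = 2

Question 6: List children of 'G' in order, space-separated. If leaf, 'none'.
Answer: D

Derivation:
Node G's children (from adjacency): D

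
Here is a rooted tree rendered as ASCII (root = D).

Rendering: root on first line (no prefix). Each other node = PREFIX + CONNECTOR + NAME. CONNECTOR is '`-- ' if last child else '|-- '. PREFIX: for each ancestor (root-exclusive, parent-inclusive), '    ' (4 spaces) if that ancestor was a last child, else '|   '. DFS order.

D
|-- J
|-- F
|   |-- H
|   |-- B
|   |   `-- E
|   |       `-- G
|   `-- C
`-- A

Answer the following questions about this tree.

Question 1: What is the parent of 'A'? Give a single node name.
Scan adjacency: A appears as child of D

Answer: D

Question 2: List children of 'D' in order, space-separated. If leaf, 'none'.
Node D's children (from adjacency): J, F, A

Answer: J F A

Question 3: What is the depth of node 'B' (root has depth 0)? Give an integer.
Answer: 2

Derivation:
Path from root to B: D -> F -> B
Depth = number of edges = 2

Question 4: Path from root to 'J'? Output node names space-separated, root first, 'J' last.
Answer: D J

Derivation:
Walk down from root: D -> J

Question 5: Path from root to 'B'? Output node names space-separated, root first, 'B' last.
Answer: D F B

Derivation:
Walk down from root: D -> F -> B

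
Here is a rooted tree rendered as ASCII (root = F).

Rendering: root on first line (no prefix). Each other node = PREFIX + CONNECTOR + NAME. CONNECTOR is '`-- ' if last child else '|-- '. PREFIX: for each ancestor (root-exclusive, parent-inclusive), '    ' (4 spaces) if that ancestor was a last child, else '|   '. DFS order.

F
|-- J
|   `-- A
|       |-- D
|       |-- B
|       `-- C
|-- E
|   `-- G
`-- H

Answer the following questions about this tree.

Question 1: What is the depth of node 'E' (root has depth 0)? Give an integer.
Path from root to E: F -> E
Depth = number of edges = 1

Answer: 1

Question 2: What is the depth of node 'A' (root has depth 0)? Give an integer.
Path from root to A: F -> J -> A
Depth = number of edges = 2

Answer: 2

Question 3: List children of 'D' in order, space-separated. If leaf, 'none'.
Answer: none

Derivation:
Node D's children (from adjacency): (leaf)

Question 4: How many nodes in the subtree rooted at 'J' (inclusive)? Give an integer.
Subtree rooted at J contains: A, B, C, D, J
Count = 5

Answer: 5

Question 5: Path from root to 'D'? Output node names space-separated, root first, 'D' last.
Answer: F J A D

Derivation:
Walk down from root: F -> J -> A -> D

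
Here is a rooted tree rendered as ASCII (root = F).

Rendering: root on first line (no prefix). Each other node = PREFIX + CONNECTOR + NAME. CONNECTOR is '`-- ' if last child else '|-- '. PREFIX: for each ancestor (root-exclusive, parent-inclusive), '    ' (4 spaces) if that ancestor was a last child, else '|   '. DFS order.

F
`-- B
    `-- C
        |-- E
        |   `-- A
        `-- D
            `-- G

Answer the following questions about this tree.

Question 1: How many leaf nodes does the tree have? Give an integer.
Answer: 2

Derivation:
Leaves (nodes with no children): A, G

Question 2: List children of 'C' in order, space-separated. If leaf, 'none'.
Node C's children (from adjacency): E, D

Answer: E D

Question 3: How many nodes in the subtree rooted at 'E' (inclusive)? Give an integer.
Answer: 2

Derivation:
Subtree rooted at E contains: A, E
Count = 2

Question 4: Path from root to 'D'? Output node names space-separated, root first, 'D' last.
Walk down from root: F -> B -> C -> D

Answer: F B C D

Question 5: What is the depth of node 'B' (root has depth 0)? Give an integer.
Answer: 1

Derivation:
Path from root to B: F -> B
Depth = number of edges = 1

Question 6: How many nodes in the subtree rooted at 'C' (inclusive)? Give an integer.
Answer: 5

Derivation:
Subtree rooted at C contains: A, C, D, E, G
Count = 5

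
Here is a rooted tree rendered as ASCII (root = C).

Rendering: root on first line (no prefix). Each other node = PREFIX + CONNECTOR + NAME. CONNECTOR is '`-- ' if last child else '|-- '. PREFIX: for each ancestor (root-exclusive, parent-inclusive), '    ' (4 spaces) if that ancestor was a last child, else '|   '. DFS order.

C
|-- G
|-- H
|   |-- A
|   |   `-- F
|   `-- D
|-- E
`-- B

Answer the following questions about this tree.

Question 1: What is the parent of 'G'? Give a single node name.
Answer: C

Derivation:
Scan adjacency: G appears as child of C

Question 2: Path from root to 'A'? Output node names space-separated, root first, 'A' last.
Answer: C H A

Derivation:
Walk down from root: C -> H -> A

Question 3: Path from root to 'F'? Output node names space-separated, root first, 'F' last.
Answer: C H A F

Derivation:
Walk down from root: C -> H -> A -> F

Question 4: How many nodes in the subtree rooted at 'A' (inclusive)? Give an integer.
Subtree rooted at A contains: A, F
Count = 2

Answer: 2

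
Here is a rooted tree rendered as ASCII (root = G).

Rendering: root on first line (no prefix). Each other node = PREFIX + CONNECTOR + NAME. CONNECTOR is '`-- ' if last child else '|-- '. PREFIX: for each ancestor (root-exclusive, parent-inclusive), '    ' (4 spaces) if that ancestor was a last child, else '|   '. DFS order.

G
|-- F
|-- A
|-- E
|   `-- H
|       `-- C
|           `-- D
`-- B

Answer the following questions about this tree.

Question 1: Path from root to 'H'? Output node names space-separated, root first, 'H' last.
Walk down from root: G -> E -> H

Answer: G E H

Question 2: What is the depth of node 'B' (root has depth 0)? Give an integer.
Path from root to B: G -> B
Depth = number of edges = 1

Answer: 1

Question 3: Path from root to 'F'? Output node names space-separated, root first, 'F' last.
Walk down from root: G -> F

Answer: G F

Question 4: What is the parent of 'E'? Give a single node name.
Answer: G

Derivation:
Scan adjacency: E appears as child of G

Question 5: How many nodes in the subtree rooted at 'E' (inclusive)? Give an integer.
Answer: 4

Derivation:
Subtree rooted at E contains: C, D, E, H
Count = 4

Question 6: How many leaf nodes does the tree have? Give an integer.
Leaves (nodes with no children): A, B, D, F

Answer: 4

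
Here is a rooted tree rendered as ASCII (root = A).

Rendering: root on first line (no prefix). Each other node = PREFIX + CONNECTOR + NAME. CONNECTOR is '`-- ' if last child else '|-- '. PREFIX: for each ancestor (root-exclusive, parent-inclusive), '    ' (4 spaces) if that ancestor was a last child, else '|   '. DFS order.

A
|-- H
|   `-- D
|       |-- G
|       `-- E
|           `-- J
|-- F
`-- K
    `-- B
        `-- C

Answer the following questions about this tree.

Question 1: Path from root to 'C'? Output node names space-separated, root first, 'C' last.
Walk down from root: A -> K -> B -> C

Answer: A K B C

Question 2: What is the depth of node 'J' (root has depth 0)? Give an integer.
Answer: 4

Derivation:
Path from root to J: A -> H -> D -> E -> J
Depth = number of edges = 4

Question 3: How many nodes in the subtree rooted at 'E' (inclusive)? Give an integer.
Answer: 2

Derivation:
Subtree rooted at E contains: E, J
Count = 2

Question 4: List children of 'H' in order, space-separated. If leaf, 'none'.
Node H's children (from adjacency): D

Answer: D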